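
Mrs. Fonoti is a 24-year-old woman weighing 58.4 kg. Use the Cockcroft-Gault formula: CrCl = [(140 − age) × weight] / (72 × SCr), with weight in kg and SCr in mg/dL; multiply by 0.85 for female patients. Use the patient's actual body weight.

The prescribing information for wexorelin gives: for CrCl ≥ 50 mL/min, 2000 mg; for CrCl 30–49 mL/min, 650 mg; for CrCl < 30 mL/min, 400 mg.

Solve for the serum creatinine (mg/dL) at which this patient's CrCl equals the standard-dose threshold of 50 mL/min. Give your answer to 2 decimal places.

1.60 mg/dL

Standard dose requires CrCl ≥ 50 mL/min.
Set (140 − 24) × 58.4 × 0.85 / (72 × SCr) = 50
SCr = (140 − 24) × 58.4 × 0.85 / (72 × 50) = 1.600 mg/dL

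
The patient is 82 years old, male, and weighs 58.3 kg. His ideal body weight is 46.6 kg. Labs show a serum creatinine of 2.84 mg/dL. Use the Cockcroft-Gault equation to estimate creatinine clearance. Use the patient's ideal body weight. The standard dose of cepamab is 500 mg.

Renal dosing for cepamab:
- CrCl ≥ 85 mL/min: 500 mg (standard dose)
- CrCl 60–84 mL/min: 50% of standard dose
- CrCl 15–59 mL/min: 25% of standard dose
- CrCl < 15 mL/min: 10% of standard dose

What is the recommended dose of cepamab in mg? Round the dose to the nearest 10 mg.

50 mg

CrCl = (140 − 82) × 46.6 / (72 × 2.84) = 2702.8 / 204.48 ≈ 13.2 mL/min
CrCl ≈ 13 mL/min → bracket < 15 mL/min.
10% of 500 mg = 50 mg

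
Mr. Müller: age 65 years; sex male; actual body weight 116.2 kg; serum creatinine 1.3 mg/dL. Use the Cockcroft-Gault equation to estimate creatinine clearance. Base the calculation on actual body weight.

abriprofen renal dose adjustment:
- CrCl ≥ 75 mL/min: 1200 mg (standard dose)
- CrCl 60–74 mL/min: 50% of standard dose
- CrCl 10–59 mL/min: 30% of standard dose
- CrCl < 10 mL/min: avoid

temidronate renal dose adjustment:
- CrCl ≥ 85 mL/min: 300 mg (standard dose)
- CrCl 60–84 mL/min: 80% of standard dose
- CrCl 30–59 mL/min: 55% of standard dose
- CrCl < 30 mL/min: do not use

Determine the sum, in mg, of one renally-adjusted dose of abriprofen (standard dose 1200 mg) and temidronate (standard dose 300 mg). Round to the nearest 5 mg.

1500 mg

CrCl = (140 − 65) × 116.2 / (72 × 1.3) = 8715.0 / 93.60 ≈ 93.1 mL/min
CrCl ≈ 93 mL/min.
abriprofen: ≥ 75 mL/min → 100% of 1200 mg = 1200 mg.
temidronate: ≥ 85 mL/min → 100% of 300 mg = 300 mg.
Total = 1200 + 300 = 1500 mg.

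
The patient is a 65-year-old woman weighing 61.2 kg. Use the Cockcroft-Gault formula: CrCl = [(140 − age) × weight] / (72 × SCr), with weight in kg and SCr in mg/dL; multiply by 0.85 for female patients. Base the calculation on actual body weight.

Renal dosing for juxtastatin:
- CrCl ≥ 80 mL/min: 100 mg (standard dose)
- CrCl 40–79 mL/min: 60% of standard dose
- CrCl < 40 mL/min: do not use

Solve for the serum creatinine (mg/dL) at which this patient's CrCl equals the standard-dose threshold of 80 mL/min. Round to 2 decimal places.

0.68 mg/dL

Standard dose requires CrCl ≥ 80 mL/min.
Set (140 − 65) × 61.2 × 0.85 / (72 × SCr) = 80
SCr = (140 − 65) × 61.2 × 0.85 / (72 × 80) = 0.677 mg/dL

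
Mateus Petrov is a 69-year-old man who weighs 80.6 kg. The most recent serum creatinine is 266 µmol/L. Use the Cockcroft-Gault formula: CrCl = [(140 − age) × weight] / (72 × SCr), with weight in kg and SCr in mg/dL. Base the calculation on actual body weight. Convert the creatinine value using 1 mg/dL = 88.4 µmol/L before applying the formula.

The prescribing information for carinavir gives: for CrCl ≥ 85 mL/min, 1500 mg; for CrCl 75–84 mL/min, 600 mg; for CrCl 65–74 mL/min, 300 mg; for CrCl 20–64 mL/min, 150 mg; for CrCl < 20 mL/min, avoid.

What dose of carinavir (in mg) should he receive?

SCr = 266 / 88.4 = 3.009 mg/dL
CrCl = (140 − 69) × 80.6 / (72 × 3.009) = 5722.6 / 216.65 ≈ 26.4 mL/min
CrCl ≈ 26 mL/min → bracket 20–64 mL/min.
Dose for this bracket: 150 mg.

150 mg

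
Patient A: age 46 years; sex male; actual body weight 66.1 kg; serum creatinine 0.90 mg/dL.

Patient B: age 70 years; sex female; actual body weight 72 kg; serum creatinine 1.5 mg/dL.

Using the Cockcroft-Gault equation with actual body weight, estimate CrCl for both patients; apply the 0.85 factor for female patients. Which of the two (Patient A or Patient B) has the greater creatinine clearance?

Patient A: CrCl = (140 − 46) × 66.1 / (72 × 0.9) = 6213.4 / 64.80 ≈ 95.9 mL/min
Patient B: CrCl = (140 − 70) × 72 / (72 × 1.5) × 0.85 = 5040.0 / 108.00 × 0.85 ≈ 39.7 mL/min
95.9 vs 39.7 mL/min → Patient A is higher.

Patient A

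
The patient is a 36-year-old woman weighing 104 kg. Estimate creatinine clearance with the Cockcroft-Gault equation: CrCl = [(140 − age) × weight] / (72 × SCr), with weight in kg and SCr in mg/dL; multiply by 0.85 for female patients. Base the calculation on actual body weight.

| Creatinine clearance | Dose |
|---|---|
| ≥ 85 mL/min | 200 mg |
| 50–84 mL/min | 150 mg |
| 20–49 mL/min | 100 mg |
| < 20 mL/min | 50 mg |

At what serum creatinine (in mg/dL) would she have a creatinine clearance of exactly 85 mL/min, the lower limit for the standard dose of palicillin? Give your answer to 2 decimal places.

Standard dose requires CrCl ≥ 85 mL/min.
Set (140 − 36) × 104 × 0.85 / (72 × SCr) = 85
SCr = (140 − 36) × 104 × 0.85 / (72 × 85) = 1.502 mg/dL

1.50 mg/dL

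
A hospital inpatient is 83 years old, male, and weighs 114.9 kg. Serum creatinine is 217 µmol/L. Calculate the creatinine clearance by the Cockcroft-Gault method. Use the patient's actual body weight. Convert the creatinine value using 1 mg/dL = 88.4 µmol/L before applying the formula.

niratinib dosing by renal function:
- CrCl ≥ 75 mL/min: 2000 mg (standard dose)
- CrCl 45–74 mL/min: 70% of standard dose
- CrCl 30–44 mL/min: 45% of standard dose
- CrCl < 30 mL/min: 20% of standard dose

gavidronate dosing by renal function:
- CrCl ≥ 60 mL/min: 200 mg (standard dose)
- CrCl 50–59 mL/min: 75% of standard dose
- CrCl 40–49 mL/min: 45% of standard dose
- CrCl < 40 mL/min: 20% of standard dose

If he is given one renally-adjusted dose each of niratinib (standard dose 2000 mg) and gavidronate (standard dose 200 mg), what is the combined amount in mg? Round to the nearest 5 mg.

940 mg

SCr = 217 / 88.4 = 2.455 mg/dL
CrCl = (140 − 83) × 114.9 / (72 × 2.455) = 6549.3 / 176.76 ≈ 37.1 mL/min
CrCl ≈ 37 mL/min.
niratinib: 30–44 mL/min → 45% of 2000 mg = 900 mg.
gavidronate: < 40 mL/min → 20% of 200 mg = 40 mg.
Total = 900 + 40 = 940 mg.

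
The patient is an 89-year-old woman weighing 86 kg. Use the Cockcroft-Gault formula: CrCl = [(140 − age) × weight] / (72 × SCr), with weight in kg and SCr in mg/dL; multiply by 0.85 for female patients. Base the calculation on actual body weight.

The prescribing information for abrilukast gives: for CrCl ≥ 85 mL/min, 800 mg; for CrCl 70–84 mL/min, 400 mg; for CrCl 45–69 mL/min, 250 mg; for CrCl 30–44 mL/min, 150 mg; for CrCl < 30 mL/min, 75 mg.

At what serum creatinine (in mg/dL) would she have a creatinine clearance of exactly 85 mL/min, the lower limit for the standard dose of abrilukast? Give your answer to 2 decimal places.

Standard dose requires CrCl ≥ 85 mL/min.
Set (140 − 89) × 86 × 0.85 / (72 × SCr) = 85
SCr = (140 − 89) × 86 × 0.85 / (72 × 85) = 0.609 mg/dL

0.61 mg/dL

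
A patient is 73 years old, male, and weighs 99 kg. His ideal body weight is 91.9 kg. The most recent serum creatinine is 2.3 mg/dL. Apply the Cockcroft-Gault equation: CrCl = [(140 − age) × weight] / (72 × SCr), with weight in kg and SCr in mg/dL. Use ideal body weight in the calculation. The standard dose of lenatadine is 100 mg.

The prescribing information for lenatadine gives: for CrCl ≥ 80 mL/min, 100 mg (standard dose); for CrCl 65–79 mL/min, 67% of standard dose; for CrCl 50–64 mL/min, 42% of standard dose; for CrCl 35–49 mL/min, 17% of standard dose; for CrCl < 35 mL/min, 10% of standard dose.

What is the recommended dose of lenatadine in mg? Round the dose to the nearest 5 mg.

CrCl = (140 − 73) × 91.9 / (72 × 2.3) = 6157.3 / 165.60 ≈ 37.2 mL/min
CrCl ≈ 37 mL/min → bracket 35–49 mL/min.
17% of 100 mg = 17 mg → 15 mg

15 mg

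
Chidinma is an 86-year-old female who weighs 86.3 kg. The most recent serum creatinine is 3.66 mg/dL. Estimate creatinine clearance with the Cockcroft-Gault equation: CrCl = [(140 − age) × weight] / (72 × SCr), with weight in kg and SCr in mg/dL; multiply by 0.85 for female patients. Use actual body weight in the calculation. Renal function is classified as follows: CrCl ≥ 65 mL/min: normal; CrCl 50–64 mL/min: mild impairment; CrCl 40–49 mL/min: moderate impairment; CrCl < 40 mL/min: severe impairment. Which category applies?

severe impairment

CrCl = (140 − 86) × 86.3 / (72 × 3.66) × 0.85 = 4660.2 / 263.52 × 0.85 ≈ 15.0 mL/min
15 mL/min falls in the 'severe impairment' range.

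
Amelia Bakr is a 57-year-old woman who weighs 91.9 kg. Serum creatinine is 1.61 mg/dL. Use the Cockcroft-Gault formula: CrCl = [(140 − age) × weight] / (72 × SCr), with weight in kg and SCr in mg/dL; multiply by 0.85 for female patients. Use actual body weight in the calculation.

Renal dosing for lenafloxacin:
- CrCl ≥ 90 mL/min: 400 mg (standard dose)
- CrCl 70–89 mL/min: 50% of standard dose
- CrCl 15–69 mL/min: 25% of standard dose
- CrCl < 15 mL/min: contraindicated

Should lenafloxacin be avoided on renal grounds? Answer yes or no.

no

CrCl = (140 − 57) × 91.9 / (72 × 1.61) × 0.85 = 7627.7 / 115.92 × 0.85 ≈ 55.9 mL/min
CrCl ≈ 56 mL/min, which is ≥ 15 mL/min.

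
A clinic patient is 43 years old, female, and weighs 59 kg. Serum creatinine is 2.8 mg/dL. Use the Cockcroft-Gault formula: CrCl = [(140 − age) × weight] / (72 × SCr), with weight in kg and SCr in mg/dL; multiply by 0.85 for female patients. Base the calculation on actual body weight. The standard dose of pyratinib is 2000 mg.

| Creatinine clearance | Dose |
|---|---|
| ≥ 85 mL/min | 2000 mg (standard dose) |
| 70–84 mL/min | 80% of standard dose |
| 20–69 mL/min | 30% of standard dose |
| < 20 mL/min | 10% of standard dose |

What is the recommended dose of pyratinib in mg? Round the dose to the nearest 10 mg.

600 mg

CrCl = (140 − 43) × 59 / (72 × 2.8) × 0.85 = 5723.0 / 201.60 × 0.85 ≈ 24.1 mL/min
CrCl ≈ 24 mL/min → bracket 20–69 mL/min.
30% of 2000 mg = 600 mg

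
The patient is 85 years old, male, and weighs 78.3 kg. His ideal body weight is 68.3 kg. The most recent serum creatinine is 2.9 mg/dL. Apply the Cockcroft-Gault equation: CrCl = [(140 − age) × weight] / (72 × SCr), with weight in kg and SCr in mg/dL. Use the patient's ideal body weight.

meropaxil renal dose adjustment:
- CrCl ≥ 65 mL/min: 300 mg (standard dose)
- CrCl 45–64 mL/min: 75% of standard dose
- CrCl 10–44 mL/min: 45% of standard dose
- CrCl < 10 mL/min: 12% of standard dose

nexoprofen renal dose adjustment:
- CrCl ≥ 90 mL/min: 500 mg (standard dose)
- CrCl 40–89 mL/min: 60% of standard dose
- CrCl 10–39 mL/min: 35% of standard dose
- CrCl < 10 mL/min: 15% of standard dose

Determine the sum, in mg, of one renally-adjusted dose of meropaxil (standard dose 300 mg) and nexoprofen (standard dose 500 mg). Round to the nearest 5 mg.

310 mg

CrCl = (140 − 85) × 68.3 / (72 × 2.9) = 3756.5 / 208.80 ≈ 18.0 mL/min
CrCl ≈ 18 mL/min.
meropaxil: 10–44 mL/min → 45% of 300 mg = 135 mg.
nexoprofen: 10–39 mL/min → 35% of 500 mg = 175 mg.
Total = 135 + 175 = 310 mg.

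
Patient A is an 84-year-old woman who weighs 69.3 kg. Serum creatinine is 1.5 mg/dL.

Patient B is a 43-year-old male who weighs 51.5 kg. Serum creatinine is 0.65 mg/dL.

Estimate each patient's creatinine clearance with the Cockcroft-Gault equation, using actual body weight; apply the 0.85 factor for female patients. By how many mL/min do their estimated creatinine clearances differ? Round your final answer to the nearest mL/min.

76 mL/min

Patient A: CrCl = (140 − 84) × 69.3 / (72 × 1.5) × 0.85 = 3880.8 / 108.00 × 0.85 ≈ 30.5 mL/min
Patient B: CrCl = (140 − 43) × 51.5 / (72 × 0.65) = 4995.5 / 46.80 ≈ 106.7 mL/min
|30.5 − 106.7| = 76.2 mL/min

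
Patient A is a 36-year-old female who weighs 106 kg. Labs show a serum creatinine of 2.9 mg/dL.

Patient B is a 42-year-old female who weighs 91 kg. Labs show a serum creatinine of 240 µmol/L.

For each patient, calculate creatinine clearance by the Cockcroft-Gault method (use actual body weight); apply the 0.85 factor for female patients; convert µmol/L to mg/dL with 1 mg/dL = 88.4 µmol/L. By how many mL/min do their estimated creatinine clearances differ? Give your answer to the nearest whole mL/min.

6 mL/min

Patient A: CrCl = (140 − 36) × 106 / (72 × 2.9) × 0.85 = 11024.0 / 208.80 × 0.85 ≈ 44.9 mL/min
Patient B: SCr = 240 / 88.4 = 2.715 mg/dL
Patient B: CrCl = (140 − 42) × 91 / (72 × 2.715) × 0.85 = 8918.0 / 195.48 × 0.85 ≈ 38.8 mL/min
|44.9 − 38.8| = 6.1 mL/min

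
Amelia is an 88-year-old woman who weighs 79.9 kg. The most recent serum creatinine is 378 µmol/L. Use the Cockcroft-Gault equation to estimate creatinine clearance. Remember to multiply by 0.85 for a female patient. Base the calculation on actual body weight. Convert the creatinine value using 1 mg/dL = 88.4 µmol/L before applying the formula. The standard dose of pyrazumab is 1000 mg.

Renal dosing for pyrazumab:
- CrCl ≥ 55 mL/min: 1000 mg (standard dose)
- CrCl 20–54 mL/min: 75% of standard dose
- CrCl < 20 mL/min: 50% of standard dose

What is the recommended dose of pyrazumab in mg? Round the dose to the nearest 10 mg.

SCr = 378 / 88.4 = 4.276 mg/dL
CrCl = (140 − 88) × 79.9 / (72 × 4.276) × 0.85 = 4154.8 / 307.87 × 0.85 ≈ 11.5 mL/min
CrCl ≈ 11 mL/min → bracket < 20 mL/min.
50% of 1000 mg = 500 mg

500 mg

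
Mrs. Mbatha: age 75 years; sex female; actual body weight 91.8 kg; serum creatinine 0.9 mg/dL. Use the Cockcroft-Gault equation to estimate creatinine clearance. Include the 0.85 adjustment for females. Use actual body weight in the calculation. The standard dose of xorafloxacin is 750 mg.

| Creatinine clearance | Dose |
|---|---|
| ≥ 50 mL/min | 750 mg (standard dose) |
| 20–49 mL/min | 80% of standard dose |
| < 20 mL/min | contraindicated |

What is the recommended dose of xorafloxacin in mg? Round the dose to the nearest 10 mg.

CrCl = (140 − 75) × 91.8 / (72 × 0.9) × 0.85 = 5967.0 / 64.80 × 0.85 ≈ 78.3 mL/min
CrCl ≈ 78 mL/min → bracket ≥ 50 mL/min.
100% of 750 mg = 750 mg

750 mg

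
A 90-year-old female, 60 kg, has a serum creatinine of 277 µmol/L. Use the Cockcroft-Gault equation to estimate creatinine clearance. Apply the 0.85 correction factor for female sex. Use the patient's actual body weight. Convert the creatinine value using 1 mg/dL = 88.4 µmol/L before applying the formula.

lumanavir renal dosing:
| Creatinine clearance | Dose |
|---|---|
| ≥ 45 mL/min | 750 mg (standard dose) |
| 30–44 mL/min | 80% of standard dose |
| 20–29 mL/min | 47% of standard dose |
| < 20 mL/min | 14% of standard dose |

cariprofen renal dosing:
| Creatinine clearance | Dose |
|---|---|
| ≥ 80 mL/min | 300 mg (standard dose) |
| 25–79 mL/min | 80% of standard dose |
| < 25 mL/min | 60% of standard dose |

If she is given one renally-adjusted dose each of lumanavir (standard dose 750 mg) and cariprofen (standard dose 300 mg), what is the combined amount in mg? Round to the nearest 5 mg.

SCr = 277 / 88.4 = 3.133 mg/dL
CrCl = (140 − 90) × 60 / (72 × 3.133) × 0.85 = 3000.0 / 225.58 × 0.85 ≈ 11.3 mL/min
CrCl ≈ 11 mL/min.
lumanavir: < 20 mL/min → 14% of 750 mg = 105 mg.
cariprofen: < 25 mL/min → 60% of 300 mg = 180 mg.
Total = 105 + 180 = 285 mg.

285 mg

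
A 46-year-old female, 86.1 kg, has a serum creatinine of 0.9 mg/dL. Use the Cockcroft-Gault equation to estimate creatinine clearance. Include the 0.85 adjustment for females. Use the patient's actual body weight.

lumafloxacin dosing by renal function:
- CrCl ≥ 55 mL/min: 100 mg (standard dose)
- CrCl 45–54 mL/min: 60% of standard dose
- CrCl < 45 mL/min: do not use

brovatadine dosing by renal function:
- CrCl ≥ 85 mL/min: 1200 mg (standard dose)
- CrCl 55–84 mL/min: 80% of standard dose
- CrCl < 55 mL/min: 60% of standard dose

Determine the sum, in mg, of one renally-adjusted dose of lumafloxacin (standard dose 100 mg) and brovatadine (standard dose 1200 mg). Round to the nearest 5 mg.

CrCl = (140 − 46) × 86.1 / (72 × 0.9) × 0.85 = 8093.4 / 64.80 × 0.85 ≈ 106.2 mL/min
CrCl ≈ 106 mL/min.
lumafloxacin: ≥ 55 mL/min → 100% of 100 mg = 100 mg.
brovatadine: ≥ 85 mL/min → 100% of 1200 mg = 1200 mg.
Total = 100 + 1200 = 1300 mg.

1300 mg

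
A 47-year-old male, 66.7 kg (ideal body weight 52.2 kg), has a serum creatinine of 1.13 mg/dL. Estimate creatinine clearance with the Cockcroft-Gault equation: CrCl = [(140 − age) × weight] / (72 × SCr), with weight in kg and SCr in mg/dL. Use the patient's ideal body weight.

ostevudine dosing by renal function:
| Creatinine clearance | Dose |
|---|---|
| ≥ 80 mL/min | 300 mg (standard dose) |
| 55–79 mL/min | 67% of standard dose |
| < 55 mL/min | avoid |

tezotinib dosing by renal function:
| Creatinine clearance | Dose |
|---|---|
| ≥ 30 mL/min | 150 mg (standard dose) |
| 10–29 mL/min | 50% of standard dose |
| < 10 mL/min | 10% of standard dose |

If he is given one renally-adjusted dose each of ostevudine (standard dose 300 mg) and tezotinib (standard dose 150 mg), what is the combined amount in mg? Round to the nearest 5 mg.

CrCl = (140 − 47) × 52.2 / (72 × 1.13) = 4854.6 / 81.36 ≈ 59.7 mL/min
CrCl ≈ 60 mL/min.
ostevudine: 55–79 mL/min → 67% of 300 mg = 201 mg.
tezotinib: ≥ 30 mL/min → 100% of 150 mg = 150 mg.
Total = 201 + 150 = 351 mg.

350 mg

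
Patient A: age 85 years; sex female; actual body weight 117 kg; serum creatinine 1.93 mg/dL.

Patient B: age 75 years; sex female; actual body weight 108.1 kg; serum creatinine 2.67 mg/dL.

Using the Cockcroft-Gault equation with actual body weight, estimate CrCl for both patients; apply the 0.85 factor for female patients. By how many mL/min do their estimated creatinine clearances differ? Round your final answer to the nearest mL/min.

Patient A: CrCl = (140 − 85) × 117 / (72 × 1.93) × 0.85 = 6435.0 / 138.96 × 0.85 ≈ 39.4 mL/min
Patient B: CrCl = (140 − 75) × 108.1 / (72 × 2.67) × 0.85 = 7026.5 / 192.24 × 0.85 ≈ 31.1 mL/min
|39.4 − 31.1| = 8.3 mL/min

8 mL/min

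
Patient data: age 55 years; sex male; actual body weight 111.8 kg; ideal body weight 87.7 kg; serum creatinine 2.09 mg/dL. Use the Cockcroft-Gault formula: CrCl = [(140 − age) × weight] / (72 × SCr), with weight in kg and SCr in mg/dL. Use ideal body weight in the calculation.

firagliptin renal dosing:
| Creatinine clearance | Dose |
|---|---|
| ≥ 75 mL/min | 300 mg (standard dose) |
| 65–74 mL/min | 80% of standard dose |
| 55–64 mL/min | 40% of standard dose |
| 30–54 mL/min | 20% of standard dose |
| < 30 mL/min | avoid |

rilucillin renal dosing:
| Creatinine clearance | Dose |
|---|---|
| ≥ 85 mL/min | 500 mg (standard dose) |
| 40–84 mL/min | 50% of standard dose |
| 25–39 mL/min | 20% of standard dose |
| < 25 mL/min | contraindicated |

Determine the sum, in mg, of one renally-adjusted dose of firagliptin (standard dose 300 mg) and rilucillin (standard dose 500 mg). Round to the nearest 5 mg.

CrCl = (140 − 55) × 87.7 / (72 × 2.09) = 7454.5 / 150.48 ≈ 49.5 mL/min
CrCl ≈ 50 mL/min.
firagliptin: 30–54 mL/min → 20% of 300 mg = 60 mg.
rilucillin: 40–84 mL/min → 50% of 500 mg = 250 mg.
Total = 60 + 250 = 310 mg.

310 mg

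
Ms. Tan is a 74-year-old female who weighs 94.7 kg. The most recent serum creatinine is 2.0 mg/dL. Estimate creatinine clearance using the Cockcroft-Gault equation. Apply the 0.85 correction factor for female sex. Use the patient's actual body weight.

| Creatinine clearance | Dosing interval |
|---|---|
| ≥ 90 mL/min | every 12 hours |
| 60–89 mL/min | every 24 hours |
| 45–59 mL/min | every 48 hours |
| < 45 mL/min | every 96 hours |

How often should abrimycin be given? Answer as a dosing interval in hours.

CrCl = (140 − 74) × 94.7 / (72 × 2) × 0.85 = 6250.2 / 144.00 × 0.85 ≈ 36.9 mL/min
CrCl ≈ 37 mL/min → bracket < 45 mL/min → every 96 hours.

every 96 hours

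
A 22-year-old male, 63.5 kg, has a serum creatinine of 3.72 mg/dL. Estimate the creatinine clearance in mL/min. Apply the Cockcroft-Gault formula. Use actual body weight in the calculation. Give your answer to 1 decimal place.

28.0 mL/min

CrCl = (140 − 22) × 63.5 / (72 × 3.72) = 7493.0 / 267.84 ≈ 28.0 mL/min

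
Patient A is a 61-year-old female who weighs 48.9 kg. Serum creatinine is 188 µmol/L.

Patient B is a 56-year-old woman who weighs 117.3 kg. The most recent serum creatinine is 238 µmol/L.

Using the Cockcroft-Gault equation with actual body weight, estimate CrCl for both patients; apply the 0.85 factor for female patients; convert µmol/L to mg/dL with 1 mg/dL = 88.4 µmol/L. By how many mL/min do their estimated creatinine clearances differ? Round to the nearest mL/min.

22 mL/min

Patient A: SCr = 188 / 88.4 = 2.127 mg/dL
Patient A: CrCl = (140 − 61) × 48.9 / (72 × 2.127) × 0.85 = 3863.1 / 153.14 × 0.85 ≈ 21.4 mL/min
Patient B: SCr = 238 / 88.4 = 2.692 mg/dL
Patient B: CrCl = (140 − 56) × 117.3 / (72 × 2.692) × 0.85 = 9853.2 / 193.82 × 0.85 ≈ 43.2 mL/min
|21.4 − 43.2| = 21.8 mL/min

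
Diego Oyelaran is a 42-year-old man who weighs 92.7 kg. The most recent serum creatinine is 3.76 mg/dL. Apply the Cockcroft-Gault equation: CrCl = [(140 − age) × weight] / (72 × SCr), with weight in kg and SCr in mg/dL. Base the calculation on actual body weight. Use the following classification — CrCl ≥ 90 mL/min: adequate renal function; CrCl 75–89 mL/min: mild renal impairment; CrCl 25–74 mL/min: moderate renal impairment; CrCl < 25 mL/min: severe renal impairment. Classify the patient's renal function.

moderate renal impairment

CrCl = (140 − 42) × 92.7 / (72 × 3.76) = 9084.6 / 270.72 ≈ 33.6 mL/min
34 mL/min falls in the 'moderate renal impairment' range.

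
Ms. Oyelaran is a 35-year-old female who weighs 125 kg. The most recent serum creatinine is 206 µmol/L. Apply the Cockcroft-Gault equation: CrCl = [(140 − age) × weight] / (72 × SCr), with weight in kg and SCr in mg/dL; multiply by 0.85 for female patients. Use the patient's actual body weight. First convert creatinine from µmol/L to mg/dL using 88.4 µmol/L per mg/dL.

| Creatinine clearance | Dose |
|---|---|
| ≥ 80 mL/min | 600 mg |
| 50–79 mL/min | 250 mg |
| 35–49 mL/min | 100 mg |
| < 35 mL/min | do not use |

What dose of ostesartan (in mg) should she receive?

250 mg

SCr = 206 / 88.4 = 2.33 mg/dL
CrCl = (140 − 35) × 125 / (72 × 2.33) × 0.85 = 13125.0 / 167.76 × 0.85 ≈ 66.5 mL/min
CrCl ≈ 66 mL/min → bracket 50–79 mL/min.
Dose for this bracket: 250 mg.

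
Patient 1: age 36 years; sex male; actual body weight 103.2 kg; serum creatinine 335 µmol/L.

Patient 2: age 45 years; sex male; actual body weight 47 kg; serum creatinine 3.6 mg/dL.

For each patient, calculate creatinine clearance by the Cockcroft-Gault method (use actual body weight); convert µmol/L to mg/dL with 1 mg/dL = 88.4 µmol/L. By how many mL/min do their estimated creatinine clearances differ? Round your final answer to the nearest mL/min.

Patient 1: SCr = 335 / 88.4 = 3.79 mg/dL
Patient 1: CrCl = (140 − 36) × 103.2 / (72 × 3.79) = 10732.8 / 272.88 ≈ 39.3 mL/min
Patient 2: CrCl = (140 − 45) × 47 / (72 × 3.6) = 4465.0 / 259.20 ≈ 17.2 mL/min
|39.3 − 17.2| = 22.1 mL/min

22 mL/min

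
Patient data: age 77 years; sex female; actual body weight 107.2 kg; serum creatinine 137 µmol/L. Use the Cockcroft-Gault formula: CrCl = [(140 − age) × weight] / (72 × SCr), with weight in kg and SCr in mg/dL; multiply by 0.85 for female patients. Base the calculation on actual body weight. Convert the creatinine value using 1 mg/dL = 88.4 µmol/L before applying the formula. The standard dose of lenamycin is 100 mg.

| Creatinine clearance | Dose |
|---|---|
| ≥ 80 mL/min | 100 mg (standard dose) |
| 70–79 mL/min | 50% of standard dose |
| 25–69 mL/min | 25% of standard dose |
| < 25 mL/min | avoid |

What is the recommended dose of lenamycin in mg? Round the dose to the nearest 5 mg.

25 mg

SCr = 137 / 88.4 = 1.55 mg/dL
CrCl = (140 − 77) × 107.2 / (72 × 1.55) × 0.85 = 6753.6 / 111.60 × 0.85 ≈ 51.4 mL/min
CrCl ≈ 51 mL/min → bracket 25–69 mL/min.
25% of 100 mg = 25 mg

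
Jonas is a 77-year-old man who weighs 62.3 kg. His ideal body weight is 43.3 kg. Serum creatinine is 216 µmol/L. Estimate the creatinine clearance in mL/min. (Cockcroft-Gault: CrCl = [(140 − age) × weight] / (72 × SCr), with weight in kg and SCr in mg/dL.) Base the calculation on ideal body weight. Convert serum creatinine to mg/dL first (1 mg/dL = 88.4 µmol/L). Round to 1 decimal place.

SCr = 216 / 88.4 = 2.443 mg/dL
CrCl = (140 − 77) × 43.3 / (72 × 2.443) = 2727.9 / 175.90 ≈ 15.5 mL/min

15.5 mL/min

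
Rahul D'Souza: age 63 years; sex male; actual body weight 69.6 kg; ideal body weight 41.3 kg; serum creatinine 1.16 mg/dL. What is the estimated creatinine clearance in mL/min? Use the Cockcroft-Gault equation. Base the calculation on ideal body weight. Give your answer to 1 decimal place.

CrCl = (140 − 63) × 41.3 / (72 × 1.16) = 3180.1 / 83.52 ≈ 38.1 mL/min

38.1 mL/min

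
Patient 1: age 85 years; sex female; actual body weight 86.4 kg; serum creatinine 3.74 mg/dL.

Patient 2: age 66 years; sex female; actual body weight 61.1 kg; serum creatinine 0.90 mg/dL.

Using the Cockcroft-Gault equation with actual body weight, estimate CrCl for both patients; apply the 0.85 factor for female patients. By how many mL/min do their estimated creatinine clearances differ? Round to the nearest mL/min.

44 mL/min

Patient 1: CrCl = (140 − 85) × 86.4 / (72 × 3.74) × 0.85 = 4752.0 / 269.28 × 0.85 ≈ 15.0 mL/min
Patient 2: CrCl = (140 − 66) × 61.1 / (72 × 0.9) × 0.85 = 4521.4 / 64.80 × 0.85 ≈ 59.3 mL/min
|15.0 − 59.3| = 44.3 mL/min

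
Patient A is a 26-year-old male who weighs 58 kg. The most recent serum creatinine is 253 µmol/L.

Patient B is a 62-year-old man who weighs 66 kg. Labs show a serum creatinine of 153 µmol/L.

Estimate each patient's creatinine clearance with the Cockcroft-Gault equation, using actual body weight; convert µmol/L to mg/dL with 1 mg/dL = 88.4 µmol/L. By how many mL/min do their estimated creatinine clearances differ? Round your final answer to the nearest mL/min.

Patient A: SCr = 253 / 88.4 = 2.862 mg/dL
Patient A: CrCl = (140 − 26) × 58 / (72 × 2.862) = 6612.0 / 206.06 ≈ 32.1 mL/min
Patient B: SCr = 153 / 88.4 = 1.731 mg/dL
Patient B: CrCl = (140 − 62) × 66 / (72 × 1.731) = 5148.0 / 124.63 ≈ 41.3 mL/min
|32.1 − 41.3| = 9.2 mL/min

9 mL/min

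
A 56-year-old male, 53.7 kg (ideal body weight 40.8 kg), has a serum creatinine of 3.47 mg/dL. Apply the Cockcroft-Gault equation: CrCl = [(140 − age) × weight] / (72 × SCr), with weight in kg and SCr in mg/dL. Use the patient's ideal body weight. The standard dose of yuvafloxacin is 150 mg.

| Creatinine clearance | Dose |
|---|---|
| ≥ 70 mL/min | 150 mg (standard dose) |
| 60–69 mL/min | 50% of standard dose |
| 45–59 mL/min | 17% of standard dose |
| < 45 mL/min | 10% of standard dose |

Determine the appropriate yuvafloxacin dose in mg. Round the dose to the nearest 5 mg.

15 mg

CrCl = (140 − 56) × 40.8 / (72 × 3.47) = 3427.2 / 249.84 ≈ 13.7 mL/min
CrCl ≈ 14 mL/min → bracket < 45 mL/min.
10% of 150 mg = 15 mg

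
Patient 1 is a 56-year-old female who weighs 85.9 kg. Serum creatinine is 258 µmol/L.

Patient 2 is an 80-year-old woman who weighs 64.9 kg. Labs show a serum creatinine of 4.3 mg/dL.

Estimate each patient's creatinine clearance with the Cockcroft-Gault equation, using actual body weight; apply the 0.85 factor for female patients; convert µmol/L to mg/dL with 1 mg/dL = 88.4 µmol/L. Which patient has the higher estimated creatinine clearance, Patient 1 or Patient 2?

Patient 1: SCr = 258 / 88.4 = 2.919 mg/dL
Patient 1: CrCl = (140 − 56) × 85.9 / (72 × 2.919) × 0.85 = 7215.6 / 210.17 × 0.85 ≈ 29.2 mL/min
Patient 2: CrCl = (140 − 80) × 64.9 / (72 × 4.3) × 0.85 = 3894.0 / 309.60 × 0.85 ≈ 10.7 mL/min
29.2 vs 10.7 mL/min → Patient 1 is higher.

Patient 1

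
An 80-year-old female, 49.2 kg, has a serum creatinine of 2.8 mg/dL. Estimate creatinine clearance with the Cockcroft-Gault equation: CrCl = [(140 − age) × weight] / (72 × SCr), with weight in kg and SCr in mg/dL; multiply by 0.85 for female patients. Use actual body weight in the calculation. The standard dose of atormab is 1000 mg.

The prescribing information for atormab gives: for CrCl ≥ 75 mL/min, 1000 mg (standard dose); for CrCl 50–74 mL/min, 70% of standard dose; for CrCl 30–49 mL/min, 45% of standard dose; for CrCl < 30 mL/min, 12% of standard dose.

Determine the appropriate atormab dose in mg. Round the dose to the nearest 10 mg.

CrCl = (140 − 80) × 49.2 / (72 × 2.8) × 0.85 = 2952.0 / 201.60 × 0.85 ≈ 12.4 mL/min
CrCl ≈ 12 mL/min → bracket < 30 mL/min.
12% of 1000 mg = 120 mg

120 mg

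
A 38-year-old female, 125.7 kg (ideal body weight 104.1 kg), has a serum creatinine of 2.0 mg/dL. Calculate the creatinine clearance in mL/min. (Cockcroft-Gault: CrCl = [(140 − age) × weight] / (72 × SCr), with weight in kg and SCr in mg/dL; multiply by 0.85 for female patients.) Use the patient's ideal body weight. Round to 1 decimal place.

CrCl = (140 − 38) × 104.1 / (72 × 2) × 0.85 = 10618.2 / 144.00 × 0.85 ≈ 62.7 mL/min

62.7 mL/min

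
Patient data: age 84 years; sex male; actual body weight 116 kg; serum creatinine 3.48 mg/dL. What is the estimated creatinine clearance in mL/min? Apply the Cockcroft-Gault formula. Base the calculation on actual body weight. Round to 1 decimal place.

25.9 mL/min

CrCl = (140 − 84) × 116 / (72 × 3.48) = 6496.0 / 250.56 ≈ 25.9 mL/min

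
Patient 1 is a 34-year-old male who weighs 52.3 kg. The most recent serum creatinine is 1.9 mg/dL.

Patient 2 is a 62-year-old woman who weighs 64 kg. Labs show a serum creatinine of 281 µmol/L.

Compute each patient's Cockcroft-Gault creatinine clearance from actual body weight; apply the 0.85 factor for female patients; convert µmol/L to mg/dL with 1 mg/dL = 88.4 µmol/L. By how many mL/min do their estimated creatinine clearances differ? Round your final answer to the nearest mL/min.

22 mL/min

Patient 1: CrCl = (140 − 34) × 52.3 / (72 × 1.9) = 5543.8 / 136.80 ≈ 40.5 mL/min
Patient 2: SCr = 281 / 88.4 = 3.179 mg/dL
Patient 2: CrCl = (140 − 62) × 64 / (72 × 3.179) × 0.85 = 4992.0 / 228.89 × 0.85 ≈ 18.5 mL/min
|40.5 − 18.5| = 22.0 mL/min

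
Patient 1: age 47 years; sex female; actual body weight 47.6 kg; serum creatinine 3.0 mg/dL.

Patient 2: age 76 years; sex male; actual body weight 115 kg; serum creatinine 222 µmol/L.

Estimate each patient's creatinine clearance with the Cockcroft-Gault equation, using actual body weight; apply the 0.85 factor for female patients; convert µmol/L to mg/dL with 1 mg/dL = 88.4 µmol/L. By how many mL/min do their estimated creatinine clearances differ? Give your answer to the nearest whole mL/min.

Patient 1: CrCl = (140 − 47) × 47.6 / (72 × 3) × 0.85 = 4426.8 / 216.00 × 0.85 ≈ 17.4 mL/min
Patient 2: SCr = 222 / 88.4 = 2.511 mg/dL
Patient 2: CrCl = (140 − 76) × 115 / (72 × 2.511) = 7360.0 / 180.79 ≈ 40.7 mL/min
|17.4 − 40.7| = 23.3 mL/min

23 mL/min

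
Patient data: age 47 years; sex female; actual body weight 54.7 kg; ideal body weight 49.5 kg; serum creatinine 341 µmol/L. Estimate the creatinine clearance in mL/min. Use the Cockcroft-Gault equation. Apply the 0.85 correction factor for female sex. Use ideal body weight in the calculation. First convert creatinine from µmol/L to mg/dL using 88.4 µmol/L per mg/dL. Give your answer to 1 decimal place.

SCr = 341 / 88.4 = 3.857 mg/dL
CrCl = (140 − 47) × 49.5 / (72 × 3.857) × 0.85 = 4603.5 / 277.70 × 0.85 ≈ 14.1 mL/min

14.1 mL/min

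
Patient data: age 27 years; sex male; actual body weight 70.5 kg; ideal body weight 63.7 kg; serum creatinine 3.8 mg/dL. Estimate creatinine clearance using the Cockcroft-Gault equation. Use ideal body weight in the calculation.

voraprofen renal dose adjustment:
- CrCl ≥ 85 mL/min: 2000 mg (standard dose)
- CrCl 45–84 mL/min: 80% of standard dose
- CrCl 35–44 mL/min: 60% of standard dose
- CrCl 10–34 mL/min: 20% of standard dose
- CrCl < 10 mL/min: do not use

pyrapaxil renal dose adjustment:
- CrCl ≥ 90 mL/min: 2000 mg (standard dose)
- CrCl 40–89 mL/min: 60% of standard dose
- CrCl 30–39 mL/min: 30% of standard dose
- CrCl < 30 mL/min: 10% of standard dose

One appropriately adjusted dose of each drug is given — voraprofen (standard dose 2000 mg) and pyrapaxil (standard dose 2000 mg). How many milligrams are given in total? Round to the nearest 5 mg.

CrCl = (140 − 27) × 63.7 / (72 × 3.8) = 7198.1 / 273.60 ≈ 26.3 mL/min
CrCl ≈ 26 mL/min.
voraprofen: 10–34 mL/min → 20% of 2000 mg = 400 mg.
pyrapaxil: < 30 mL/min → 10% of 2000 mg = 200 mg.
Total = 400 + 200 = 600 mg.

600 mg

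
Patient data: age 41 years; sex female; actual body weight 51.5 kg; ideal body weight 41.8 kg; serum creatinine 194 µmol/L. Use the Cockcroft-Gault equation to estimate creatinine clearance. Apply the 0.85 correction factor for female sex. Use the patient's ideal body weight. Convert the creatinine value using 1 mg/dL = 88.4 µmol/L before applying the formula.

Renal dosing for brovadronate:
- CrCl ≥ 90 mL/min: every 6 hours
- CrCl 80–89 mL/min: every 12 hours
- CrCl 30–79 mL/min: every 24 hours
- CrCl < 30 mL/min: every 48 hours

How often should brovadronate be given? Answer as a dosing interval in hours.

every 48 hours

SCr = 194 / 88.4 = 2.195 mg/dL
CrCl = (140 − 41) × 41.8 / (72 × 2.195) × 0.85 = 4138.2 / 158.04 × 0.85 ≈ 22.3 mL/min
CrCl ≈ 22 mL/min → bracket < 30 mL/min → every 48 hours.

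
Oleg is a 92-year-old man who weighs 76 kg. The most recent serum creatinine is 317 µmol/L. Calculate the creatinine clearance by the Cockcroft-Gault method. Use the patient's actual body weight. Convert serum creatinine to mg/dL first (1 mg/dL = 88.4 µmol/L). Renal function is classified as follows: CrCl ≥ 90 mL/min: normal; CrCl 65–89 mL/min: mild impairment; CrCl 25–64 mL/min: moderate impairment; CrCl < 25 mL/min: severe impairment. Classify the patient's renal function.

SCr = 317 / 88.4 = 3.586 mg/dL
CrCl = (140 − 92) × 76 / (72 × 3.586) = 3648.0 / 258.19 ≈ 14.1 mL/min
14 mL/min falls in the 'severe impairment' range.

severe impairment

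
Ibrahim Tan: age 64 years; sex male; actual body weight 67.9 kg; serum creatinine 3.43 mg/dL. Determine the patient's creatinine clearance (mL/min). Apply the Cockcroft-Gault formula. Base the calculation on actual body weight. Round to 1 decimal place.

20.9 mL/min

CrCl = (140 − 64) × 67.9 / (72 × 3.43) = 5160.4 / 246.96 ≈ 20.9 mL/min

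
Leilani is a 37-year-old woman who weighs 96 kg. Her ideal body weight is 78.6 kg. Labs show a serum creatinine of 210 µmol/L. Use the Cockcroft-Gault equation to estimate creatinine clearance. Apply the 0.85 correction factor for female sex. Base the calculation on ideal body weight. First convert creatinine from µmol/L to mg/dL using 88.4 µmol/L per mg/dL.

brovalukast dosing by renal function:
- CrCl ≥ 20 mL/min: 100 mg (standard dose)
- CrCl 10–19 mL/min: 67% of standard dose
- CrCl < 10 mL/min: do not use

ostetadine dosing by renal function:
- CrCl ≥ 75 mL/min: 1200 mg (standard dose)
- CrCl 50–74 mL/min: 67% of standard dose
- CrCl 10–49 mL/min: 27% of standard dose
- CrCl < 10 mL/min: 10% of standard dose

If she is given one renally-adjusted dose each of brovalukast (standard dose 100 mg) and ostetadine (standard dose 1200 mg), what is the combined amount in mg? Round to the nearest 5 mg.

SCr = 210 / 88.4 = 2.376 mg/dL
CrCl = (140 − 37) × 78.6 / (72 × 2.376) × 0.85 = 8095.8 / 171.07 × 0.85 ≈ 40.2 mL/min
CrCl ≈ 40 mL/min.
brovalukast: ≥ 20 mL/min → 100% of 100 mg = 100 mg.
ostetadine: 10–49 mL/min → 27% of 1200 mg = 324 mg.
Total = 100 + 324 = 424 mg.

425 mg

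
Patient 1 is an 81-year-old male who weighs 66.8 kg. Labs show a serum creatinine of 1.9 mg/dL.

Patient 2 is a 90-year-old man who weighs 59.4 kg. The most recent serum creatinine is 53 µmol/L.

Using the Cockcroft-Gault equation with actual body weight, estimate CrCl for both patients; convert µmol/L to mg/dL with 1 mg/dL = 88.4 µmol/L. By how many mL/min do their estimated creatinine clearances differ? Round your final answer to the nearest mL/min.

40 mL/min

Patient 1: CrCl = (140 − 81) × 66.8 / (72 × 1.9) = 3941.2 / 136.80 ≈ 28.8 mL/min
Patient 2: SCr = 53 / 88.4 = 0.6 mg/dL
Patient 2: CrCl = (140 − 90) × 59.4 / (72 × 0.6) = 2970.0 / 43.20 ≈ 68.8 mL/min
|28.8 − 68.8| = 40.0 mL/min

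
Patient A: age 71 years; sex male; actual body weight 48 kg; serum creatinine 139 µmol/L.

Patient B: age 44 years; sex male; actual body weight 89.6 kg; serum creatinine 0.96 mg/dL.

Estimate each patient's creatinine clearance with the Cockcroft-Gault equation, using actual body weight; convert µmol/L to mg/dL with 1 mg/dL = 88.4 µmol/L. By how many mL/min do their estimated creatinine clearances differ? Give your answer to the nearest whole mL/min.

Patient A: SCr = 139 / 88.4 = 1.572 mg/dL
Patient A: CrCl = (140 − 71) × 48 / (72 × 1.572) = 3312.0 / 113.18 ≈ 29.3 mL/min
Patient B: CrCl = (140 − 44) × 89.6 / (72 × 0.96) = 8601.6 / 69.12 ≈ 124.4 mL/min
|29.3 − 124.4| = 95.1 mL/min

95 mL/min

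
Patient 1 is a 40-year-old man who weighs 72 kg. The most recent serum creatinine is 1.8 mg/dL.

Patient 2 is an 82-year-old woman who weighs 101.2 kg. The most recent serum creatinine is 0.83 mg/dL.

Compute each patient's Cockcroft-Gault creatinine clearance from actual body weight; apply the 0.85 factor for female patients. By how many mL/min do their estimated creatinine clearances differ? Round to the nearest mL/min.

28 mL/min

Patient 1: CrCl = (140 − 40) × 72 / (72 × 1.8) = 7200.0 / 129.60 ≈ 55.6 mL/min
Patient 2: CrCl = (140 − 82) × 101.2 / (72 × 0.83) × 0.85 = 5869.6 / 59.76 × 0.85 ≈ 83.5 mL/min
|55.6 − 83.5| = 27.9 mL/min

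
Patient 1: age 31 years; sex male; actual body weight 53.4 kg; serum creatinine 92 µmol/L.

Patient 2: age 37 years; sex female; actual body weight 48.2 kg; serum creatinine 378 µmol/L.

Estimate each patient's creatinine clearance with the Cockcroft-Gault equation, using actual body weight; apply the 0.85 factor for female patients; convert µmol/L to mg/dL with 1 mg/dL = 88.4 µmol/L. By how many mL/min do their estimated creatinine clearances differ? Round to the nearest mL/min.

Patient 1: SCr = 92 / 88.4 = 1.041 mg/dL
Patient 1: CrCl = (140 − 31) × 53.4 / (72 × 1.041) = 5820.6 / 74.95 ≈ 77.7 mL/min
Patient 2: SCr = 378 / 88.4 = 4.276 mg/dL
Patient 2: CrCl = (140 − 37) × 48.2 / (72 × 4.276) × 0.85 = 4964.6 / 307.87 × 0.85 ≈ 13.7 mL/min
|77.7 − 13.7| = 64.0 mL/min

64 mL/min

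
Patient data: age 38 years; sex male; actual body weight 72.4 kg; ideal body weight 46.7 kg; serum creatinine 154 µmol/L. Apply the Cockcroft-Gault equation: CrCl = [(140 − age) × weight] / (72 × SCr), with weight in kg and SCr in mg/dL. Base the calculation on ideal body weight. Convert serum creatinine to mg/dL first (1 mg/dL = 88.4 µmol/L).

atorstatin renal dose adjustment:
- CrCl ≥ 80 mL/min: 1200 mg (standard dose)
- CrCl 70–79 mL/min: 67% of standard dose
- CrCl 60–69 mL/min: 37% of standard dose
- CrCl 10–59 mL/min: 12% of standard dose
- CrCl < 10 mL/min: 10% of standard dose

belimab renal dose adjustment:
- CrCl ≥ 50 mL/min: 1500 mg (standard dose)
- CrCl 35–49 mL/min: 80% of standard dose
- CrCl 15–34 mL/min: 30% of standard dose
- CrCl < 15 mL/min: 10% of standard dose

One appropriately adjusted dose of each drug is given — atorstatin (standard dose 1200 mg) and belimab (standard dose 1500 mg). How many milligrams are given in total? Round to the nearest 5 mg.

SCr = 154 / 88.4 = 1.742 mg/dL
CrCl = (140 − 38) × 46.7 / (72 × 1.742) = 4763.4 / 125.42 ≈ 38.0 mL/min
CrCl ≈ 38 mL/min.
atorstatin: 10–59 mL/min → 12% of 1200 mg = 144 mg.
belimab: 35–49 mL/min → 80% of 1500 mg = 1200 mg.
Total = 144 + 1200 = 1344 mg.

1345 mg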